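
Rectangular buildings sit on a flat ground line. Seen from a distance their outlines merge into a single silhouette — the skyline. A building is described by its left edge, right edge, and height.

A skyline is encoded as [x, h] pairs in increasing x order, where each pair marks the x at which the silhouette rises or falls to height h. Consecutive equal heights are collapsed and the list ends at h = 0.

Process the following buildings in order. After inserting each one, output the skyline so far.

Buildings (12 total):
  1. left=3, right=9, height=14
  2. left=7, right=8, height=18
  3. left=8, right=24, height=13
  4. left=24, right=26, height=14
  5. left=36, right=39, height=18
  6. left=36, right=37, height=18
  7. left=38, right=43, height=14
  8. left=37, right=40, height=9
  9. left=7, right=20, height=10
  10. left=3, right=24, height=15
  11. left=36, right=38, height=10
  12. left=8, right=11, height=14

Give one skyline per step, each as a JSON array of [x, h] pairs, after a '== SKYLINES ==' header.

== SKYLINES ==
[[3,14],[9,0]]
[[3,14],[7,18],[8,14],[9,0]]
[[3,14],[7,18],[8,14],[9,13],[24,0]]
[[3,14],[7,18],[8,14],[9,13],[24,14],[26,0]]
[[3,14],[7,18],[8,14],[9,13],[24,14],[26,0],[36,18],[39,0]]
[[3,14],[7,18],[8,14],[9,13],[24,14],[26,0],[36,18],[39,0]]
[[3,14],[7,18],[8,14],[9,13],[24,14],[26,0],[36,18],[39,14],[43,0]]
[[3,14],[7,18],[8,14],[9,13],[24,14],[26,0],[36,18],[39,14],[43,0]]
[[3,14],[7,18],[8,14],[9,13],[24,14],[26,0],[36,18],[39,14],[43,0]]
[[3,15],[7,18],[8,15],[24,14],[26,0],[36,18],[39,14],[43,0]]
[[3,15],[7,18],[8,15],[24,14],[26,0],[36,18],[39,14],[43,0]]
[[3,15],[7,18],[8,15],[24,14],[26,0],[36,18],[39,14],[43,0]]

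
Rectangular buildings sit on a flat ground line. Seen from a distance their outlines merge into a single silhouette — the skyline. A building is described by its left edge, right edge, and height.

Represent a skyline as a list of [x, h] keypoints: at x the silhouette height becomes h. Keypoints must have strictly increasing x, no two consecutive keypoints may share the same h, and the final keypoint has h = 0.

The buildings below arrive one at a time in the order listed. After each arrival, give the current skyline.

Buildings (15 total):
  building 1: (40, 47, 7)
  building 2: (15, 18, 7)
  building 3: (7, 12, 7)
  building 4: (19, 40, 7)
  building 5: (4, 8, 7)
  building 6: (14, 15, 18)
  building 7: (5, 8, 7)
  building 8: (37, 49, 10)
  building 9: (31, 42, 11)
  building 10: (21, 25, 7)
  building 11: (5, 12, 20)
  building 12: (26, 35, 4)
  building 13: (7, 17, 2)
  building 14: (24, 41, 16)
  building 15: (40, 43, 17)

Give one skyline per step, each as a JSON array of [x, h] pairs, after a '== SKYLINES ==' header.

== SKYLINES ==
[[40,7],[47,0]]
[[15,7],[18,0],[40,7],[47,0]]
[[7,7],[12,0],[15,7],[18,0],[40,7],[47,0]]
[[7,7],[12,0],[15,7],[18,0],[19,7],[47,0]]
[[4,7],[12,0],[15,7],[18,0],[19,7],[47,0]]
[[4,7],[12,0],[14,18],[15,7],[18,0],[19,7],[47,0]]
[[4,7],[12,0],[14,18],[15,7],[18,0],[19,7],[47,0]]
[[4,7],[12,0],[14,18],[15,7],[18,0],[19,7],[37,10],[49,0]]
[[4,7],[12,0],[14,18],[15,7],[18,0],[19,7],[31,11],[42,10],[49,0]]
[[4,7],[12,0],[14,18],[15,7],[18,0],[19,7],[31,11],[42,10],[49,0]]
[[4,7],[5,20],[12,0],[14,18],[15,7],[18,0],[19,7],[31,11],[42,10],[49,0]]
[[4,7],[5,20],[12,0],[14,18],[15,7],[18,0],[19,7],[31,11],[42,10],[49,0]]
[[4,7],[5,20],[12,2],[14,18],[15,7],[18,0],[19,7],[31,11],[42,10],[49,0]]
[[4,7],[5,20],[12,2],[14,18],[15,7],[18,0],[19,7],[24,16],[41,11],[42,10],[49,0]]
[[4,7],[5,20],[12,2],[14,18],[15,7],[18,0],[19,7],[24,16],[40,17],[43,10],[49,0]]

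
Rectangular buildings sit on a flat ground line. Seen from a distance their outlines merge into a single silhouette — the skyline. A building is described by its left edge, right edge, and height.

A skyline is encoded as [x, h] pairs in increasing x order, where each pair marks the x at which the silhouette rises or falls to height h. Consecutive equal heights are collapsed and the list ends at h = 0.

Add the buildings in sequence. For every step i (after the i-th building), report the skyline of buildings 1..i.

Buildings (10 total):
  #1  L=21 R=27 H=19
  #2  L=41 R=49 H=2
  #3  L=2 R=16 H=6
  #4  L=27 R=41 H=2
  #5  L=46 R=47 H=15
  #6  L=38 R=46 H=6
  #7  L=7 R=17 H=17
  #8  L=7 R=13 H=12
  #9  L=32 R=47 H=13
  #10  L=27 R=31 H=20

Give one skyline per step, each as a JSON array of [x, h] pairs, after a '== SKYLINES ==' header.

== SKYLINES ==
[[21,19],[27,0]]
[[21,19],[27,0],[41,2],[49,0]]
[[2,6],[16,0],[21,19],[27,0],[41,2],[49,0]]
[[2,6],[16,0],[21,19],[27,2],[49,0]]
[[2,6],[16,0],[21,19],[27,2],[46,15],[47,2],[49,0]]
[[2,6],[16,0],[21,19],[27,2],[38,6],[46,15],[47,2],[49,0]]
[[2,6],[7,17],[17,0],[21,19],[27,2],[38,6],[46,15],[47,2],[49,0]]
[[2,6],[7,17],[17,0],[21,19],[27,2],[38,6],[46,15],[47,2],[49,0]]
[[2,6],[7,17],[17,0],[21,19],[27,2],[32,13],[46,15],[47,2],[49,0]]
[[2,6],[7,17],[17,0],[21,19],[27,20],[31,2],[32,13],[46,15],[47,2],[49,0]]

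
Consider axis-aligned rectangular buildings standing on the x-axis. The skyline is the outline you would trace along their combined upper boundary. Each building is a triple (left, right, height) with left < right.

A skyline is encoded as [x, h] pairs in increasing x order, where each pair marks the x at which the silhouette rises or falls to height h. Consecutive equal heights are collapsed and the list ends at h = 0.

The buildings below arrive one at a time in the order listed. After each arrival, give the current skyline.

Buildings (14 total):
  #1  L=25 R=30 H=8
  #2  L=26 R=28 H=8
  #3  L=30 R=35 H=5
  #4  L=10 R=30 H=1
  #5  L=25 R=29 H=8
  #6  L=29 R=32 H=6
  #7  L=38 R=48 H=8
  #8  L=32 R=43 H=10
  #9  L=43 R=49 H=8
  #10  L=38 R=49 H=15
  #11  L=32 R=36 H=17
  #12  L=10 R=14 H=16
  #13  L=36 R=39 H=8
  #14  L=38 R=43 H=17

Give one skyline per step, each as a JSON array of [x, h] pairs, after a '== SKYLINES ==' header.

== SKYLINES ==
[[25,8],[30,0]]
[[25,8],[30,0]]
[[25,8],[30,5],[35,0]]
[[10,1],[25,8],[30,5],[35,0]]
[[10,1],[25,8],[30,5],[35,0]]
[[10,1],[25,8],[30,6],[32,5],[35,0]]
[[10,1],[25,8],[30,6],[32,5],[35,0],[38,8],[48,0]]
[[10,1],[25,8],[30,6],[32,10],[43,8],[48,0]]
[[10,1],[25,8],[30,6],[32,10],[43,8],[49,0]]
[[10,1],[25,8],[30,6],[32,10],[38,15],[49,0]]
[[10,1],[25,8],[30,6],[32,17],[36,10],[38,15],[49,0]]
[[10,16],[14,1],[25,8],[30,6],[32,17],[36,10],[38,15],[49,0]]
[[10,16],[14,1],[25,8],[30,6],[32,17],[36,10],[38,15],[49,0]]
[[10,16],[14,1],[25,8],[30,6],[32,17],[36,10],[38,17],[43,15],[49,0]]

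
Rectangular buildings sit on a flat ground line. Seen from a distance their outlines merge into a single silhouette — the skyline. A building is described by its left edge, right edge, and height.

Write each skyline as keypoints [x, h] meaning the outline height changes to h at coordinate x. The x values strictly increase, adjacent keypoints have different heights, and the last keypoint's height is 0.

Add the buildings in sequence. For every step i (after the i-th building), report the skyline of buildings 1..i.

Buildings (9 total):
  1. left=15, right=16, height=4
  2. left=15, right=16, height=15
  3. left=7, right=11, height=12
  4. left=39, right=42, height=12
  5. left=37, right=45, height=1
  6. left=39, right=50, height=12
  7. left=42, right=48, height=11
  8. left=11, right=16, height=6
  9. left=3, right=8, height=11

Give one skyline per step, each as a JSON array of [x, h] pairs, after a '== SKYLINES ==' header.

== SKYLINES ==
[[15,4],[16,0]]
[[15,15],[16,0]]
[[7,12],[11,0],[15,15],[16,0]]
[[7,12],[11,0],[15,15],[16,0],[39,12],[42,0]]
[[7,12],[11,0],[15,15],[16,0],[37,1],[39,12],[42,1],[45,0]]
[[7,12],[11,0],[15,15],[16,0],[37,1],[39,12],[50,0]]
[[7,12],[11,0],[15,15],[16,0],[37,1],[39,12],[50,0]]
[[7,12],[11,6],[15,15],[16,0],[37,1],[39,12],[50,0]]
[[3,11],[7,12],[11,6],[15,15],[16,0],[37,1],[39,12],[50,0]]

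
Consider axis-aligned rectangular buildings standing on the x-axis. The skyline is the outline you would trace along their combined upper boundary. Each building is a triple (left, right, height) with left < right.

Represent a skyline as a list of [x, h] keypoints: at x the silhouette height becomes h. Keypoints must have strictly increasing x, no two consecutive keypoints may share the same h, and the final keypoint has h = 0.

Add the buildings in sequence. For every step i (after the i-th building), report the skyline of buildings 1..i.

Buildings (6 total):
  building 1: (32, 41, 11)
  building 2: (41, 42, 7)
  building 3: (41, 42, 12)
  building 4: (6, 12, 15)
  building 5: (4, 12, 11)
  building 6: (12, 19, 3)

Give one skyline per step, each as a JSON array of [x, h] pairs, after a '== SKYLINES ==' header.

== SKYLINES ==
[[32,11],[41,0]]
[[32,11],[41,7],[42,0]]
[[32,11],[41,12],[42,0]]
[[6,15],[12,0],[32,11],[41,12],[42,0]]
[[4,11],[6,15],[12,0],[32,11],[41,12],[42,0]]
[[4,11],[6,15],[12,3],[19,0],[32,11],[41,12],[42,0]]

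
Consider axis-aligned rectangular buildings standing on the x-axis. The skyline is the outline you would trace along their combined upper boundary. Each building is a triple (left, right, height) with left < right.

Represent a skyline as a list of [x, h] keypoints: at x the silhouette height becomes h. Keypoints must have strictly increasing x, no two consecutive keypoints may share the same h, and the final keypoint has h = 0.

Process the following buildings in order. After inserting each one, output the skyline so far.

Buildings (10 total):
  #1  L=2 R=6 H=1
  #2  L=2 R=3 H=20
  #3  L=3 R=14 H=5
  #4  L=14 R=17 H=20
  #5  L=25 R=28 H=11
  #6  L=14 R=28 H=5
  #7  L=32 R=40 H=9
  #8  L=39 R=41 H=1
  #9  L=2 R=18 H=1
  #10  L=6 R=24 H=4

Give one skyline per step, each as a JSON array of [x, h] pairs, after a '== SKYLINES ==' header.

== SKYLINES ==
[[2,1],[6,0]]
[[2,20],[3,1],[6,0]]
[[2,20],[3,5],[14,0]]
[[2,20],[3,5],[14,20],[17,0]]
[[2,20],[3,5],[14,20],[17,0],[25,11],[28,0]]
[[2,20],[3,5],[14,20],[17,5],[25,11],[28,0]]
[[2,20],[3,5],[14,20],[17,5],[25,11],[28,0],[32,9],[40,0]]
[[2,20],[3,5],[14,20],[17,5],[25,11],[28,0],[32,9],[40,1],[41,0]]
[[2,20],[3,5],[14,20],[17,5],[25,11],[28,0],[32,9],[40,1],[41,0]]
[[2,20],[3,5],[14,20],[17,5],[25,11],[28,0],[32,9],[40,1],[41,0]]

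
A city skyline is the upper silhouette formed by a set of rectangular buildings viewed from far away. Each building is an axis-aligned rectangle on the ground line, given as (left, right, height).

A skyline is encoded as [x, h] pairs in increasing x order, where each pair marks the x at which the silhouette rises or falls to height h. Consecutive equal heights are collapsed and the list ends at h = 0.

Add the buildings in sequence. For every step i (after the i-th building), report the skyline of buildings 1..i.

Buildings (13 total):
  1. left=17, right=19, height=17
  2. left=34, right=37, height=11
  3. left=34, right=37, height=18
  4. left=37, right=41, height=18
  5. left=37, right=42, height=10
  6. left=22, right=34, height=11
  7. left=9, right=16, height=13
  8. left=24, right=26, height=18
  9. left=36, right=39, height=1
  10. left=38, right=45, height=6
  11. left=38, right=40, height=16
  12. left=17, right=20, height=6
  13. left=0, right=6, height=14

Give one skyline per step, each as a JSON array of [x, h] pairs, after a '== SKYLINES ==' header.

== SKYLINES ==
[[17,17],[19,0]]
[[17,17],[19,0],[34,11],[37,0]]
[[17,17],[19,0],[34,18],[37,0]]
[[17,17],[19,0],[34,18],[41,0]]
[[17,17],[19,0],[34,18],[41,10],[42,0]]
[[17,17],[19,0],[22,11],[34,18],[41,10],[42,0]]
[[9,13],[16,0],[17,17],[19,0],[22,11],[34,18],[41,10],[42,0]]
[[9,13],[16,0],[17,17],[19,0],[22,11],[24,18],[26,11],[34,18],[41,10],[42,0]]
[[9,13],[16,0],[17,17],[19,0],[22,11],[24,18],[26,11],[34,18],[41,10],[42,0]]
[[9,13],[16,0],[17,17],[19,0],[22,11],[24,18],[26,11],[34,18],[41,10],[42,6],[45,0]]
[[9,13],[16,0],[17,17],[19,0],[22,11],[24,18],[26,11],[34,18],[41,10],[42,6],[45,0]]
[[9,13],[16,0],[17,17],[19,6],[20,0],[22,11],[24,18],[26,11],[34,18],[41,10],[42,6],[45,0]]
[[0,14],[6,0],[9,13],[16,0],[17,17],[19,6],[20,0],[22,11],[24,18],[26,11],[34,18],[41,10],[42,6],[45,0]]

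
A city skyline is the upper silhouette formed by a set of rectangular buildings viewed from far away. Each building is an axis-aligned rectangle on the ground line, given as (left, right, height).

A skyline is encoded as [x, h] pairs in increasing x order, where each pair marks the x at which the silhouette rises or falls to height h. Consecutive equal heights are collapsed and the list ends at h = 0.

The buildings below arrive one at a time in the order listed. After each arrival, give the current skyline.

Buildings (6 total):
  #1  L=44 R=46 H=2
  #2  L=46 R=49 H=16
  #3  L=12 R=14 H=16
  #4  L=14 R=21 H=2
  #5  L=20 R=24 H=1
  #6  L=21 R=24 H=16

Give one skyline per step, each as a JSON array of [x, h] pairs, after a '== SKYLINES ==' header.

== SKYLINES ==
[[44,2],[46,0]]
[[44,2],[46,16],[49,0]]
[[12,16],[14,0],[44,2],[46,16],[49,0]]
[[12,16],[14,2],[21,0],[44,2],[46,16],[49,0]]
[[12,16],[14,2],[21,1],[24,0],[44,2],[46,16],[49,0]]
[[12,16],[14,2],[21,16],[24,0],[44,2],[46,16],[49,0]]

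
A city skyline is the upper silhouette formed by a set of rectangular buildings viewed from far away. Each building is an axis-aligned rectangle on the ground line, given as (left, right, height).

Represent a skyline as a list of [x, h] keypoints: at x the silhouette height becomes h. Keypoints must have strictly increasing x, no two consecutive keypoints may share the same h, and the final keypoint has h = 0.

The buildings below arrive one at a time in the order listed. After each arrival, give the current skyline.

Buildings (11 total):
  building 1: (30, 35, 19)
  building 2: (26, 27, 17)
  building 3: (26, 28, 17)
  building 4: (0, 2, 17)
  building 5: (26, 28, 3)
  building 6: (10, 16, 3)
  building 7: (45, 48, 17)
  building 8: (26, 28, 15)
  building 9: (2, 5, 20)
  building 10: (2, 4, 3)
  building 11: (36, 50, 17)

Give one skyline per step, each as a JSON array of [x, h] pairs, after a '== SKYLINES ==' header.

== SKYLINES ==
[[30,19],[35,0]]
[[26,17],[27,0],[30,19],[35,0]]
[[26,17],[28,0],[30,19],[35,0]]
[[0,17],[2,0],[26,17],[28,0],[30,19],[35,0]]
[[0,17],[2,0],[26,17],[28,0],[30,19],[35,0]]
[[0,17],[2,0],[10,3],[16,0],[26,17],[28,0],[30,19],[35,0]]
[[0,17],[2,0],[10,3],[16,0],[26,17],[28,0],[30,19],[35,0],[45,17],[48,0]]
[[0,17],[2,0],[10,3],[16,0],[26,17],[28,0],[30,19],[35,0],[45,17],[48,0]]
[[0,17],[2,20],[5,0],[10,3],[16,0],[26,17],[28,0],[30,19],[35,0],[45,17],[48,0]]
[[0,17],[2,20],[5,0],[10,3],[16,0],[26,17],[28,0],[30,19],[35,0],[45,17],[48,0]]
[[0,17],[2,20],[5,0],[10,3],[16,0],[26,17],[28,0],[30,19],[35,0],[36,17],[50,0]]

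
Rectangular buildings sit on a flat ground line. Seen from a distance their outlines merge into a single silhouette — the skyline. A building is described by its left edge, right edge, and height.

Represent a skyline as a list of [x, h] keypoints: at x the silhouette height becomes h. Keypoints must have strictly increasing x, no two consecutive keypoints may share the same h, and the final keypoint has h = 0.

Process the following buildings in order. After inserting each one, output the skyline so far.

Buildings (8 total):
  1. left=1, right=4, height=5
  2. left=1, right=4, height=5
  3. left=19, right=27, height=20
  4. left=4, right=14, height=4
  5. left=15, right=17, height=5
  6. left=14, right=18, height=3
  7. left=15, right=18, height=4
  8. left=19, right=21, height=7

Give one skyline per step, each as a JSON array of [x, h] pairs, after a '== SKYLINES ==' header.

== SKYLINES ==
[[1,5],[4,0]]
[[1,5],[4,0]]
[[1,5],[4,0],[19,20],[27,0]]
[[1,5],[4,4],[14,0],[19,20],[27,0]]
[[1,5],[4,4],[14,0],[15,5],[17,0],[19,20],[27,0]]
[[1,5],[4,4],[14,3],[15,5],[17,3],[18,0],[19,20],[27,0]]
[[1,5],[4,4],[14,3],[15,5],[17,4],[18,0],[19,20],[27,0]]
[[1,5],[4,4],[14,3],[15,5],[17,4],[18,0],[19,20],[27,0]]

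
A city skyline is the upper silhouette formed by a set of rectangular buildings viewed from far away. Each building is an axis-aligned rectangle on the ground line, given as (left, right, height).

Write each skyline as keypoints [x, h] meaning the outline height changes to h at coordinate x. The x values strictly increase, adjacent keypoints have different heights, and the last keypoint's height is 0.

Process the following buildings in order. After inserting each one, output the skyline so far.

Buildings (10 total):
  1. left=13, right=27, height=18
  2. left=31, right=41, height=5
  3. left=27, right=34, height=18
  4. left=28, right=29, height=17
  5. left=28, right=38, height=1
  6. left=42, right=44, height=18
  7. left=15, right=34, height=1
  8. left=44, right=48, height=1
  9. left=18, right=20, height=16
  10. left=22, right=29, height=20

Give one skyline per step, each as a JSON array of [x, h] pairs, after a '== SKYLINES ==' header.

== SKYLINES ==
[[13,18],[27,0]]
[[13,18],[27,0],[31,5],[41,0]]
[[13,18],[34,5],[41,0]]
[[13,18],[34,5],[41,0]]
[[13,18],[34,5],[41,0]]
[[13,18],[34,5],[41,0],[42,18],[44,0]]
[[13,18],[34,5],[41,0],[42,18],[44,0]]
[[13,18],[34,5],[41,0],[42,18],[44,1],[48,0]]
[[13,18],[34,5],[41,0],[42,18],[44,1],[48,0]]
[[13,18],[22,20],[29,18],[34,5],[41,0],[42,18],[44,1],[48,0]]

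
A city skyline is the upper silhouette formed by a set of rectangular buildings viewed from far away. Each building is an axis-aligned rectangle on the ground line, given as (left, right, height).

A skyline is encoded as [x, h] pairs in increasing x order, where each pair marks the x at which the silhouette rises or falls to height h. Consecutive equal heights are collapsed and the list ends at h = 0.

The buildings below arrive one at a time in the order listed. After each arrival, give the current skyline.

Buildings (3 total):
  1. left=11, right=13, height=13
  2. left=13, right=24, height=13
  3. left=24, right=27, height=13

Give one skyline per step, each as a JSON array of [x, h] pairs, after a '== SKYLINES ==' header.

== SKYLINES ==
[[11,13],[13,0]]
[[11,13],[24,0]]
[[11,13],[27,0]]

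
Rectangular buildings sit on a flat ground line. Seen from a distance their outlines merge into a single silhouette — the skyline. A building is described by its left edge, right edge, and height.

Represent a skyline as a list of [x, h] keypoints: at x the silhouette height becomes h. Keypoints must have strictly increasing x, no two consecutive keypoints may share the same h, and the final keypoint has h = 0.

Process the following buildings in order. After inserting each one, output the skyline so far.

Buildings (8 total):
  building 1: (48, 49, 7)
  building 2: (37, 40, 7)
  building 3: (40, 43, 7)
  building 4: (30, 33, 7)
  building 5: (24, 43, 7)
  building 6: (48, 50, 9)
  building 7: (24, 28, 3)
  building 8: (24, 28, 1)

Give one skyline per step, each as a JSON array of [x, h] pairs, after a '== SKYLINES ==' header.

== SKYLINES ==
[[48,7],[49,0]]
[[37,7],[40,0],[48,7],[49,0]]
[[37,7],[43,0],[48,7],[49,0]]
[[30,7],[33,0],[37,7],[43,0],[48,7],[49,0]]
[[24,7],[43,0],[48,7],[49,0]]
[[24,7],[43,0],[48,9],[50,0]]
[[24,7],[43,0],[48,9],[50,0]]
[[24,7],[43,0],[48,9],[50,0]]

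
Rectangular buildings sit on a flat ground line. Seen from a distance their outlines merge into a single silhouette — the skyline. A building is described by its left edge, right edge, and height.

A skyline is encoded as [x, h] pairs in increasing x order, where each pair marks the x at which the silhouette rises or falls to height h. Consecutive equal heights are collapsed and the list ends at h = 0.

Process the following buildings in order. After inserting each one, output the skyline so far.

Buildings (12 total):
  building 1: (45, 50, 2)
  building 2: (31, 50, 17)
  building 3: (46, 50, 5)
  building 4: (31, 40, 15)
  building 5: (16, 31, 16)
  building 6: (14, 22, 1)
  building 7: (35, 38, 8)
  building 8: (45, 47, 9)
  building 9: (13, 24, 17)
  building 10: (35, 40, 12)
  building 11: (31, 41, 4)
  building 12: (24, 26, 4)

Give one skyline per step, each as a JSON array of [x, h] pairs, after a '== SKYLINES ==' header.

== SKYLINES ==
[[45,2],[50,0]]
[[31,17],[50,0]]
[[31,17],[50,0]]
[[31,17],[50,0]]
[[16,16],[31,17],[50,0]]
[[14,1],[16,16],[31,17],[50,0]]
[[14,1],[16,16],[31,17],[50,0]]
[[14,1],[16,16],[31,17],[50,0]]
[[13,17],[24,16],[31,17],[50,0]]
[[13,17],[24,16],[31,17],[50,0]]
[[13,17],[24,16],[31,17],[50,0]]
[[13,17],[24,16],[31,17],[50,0]]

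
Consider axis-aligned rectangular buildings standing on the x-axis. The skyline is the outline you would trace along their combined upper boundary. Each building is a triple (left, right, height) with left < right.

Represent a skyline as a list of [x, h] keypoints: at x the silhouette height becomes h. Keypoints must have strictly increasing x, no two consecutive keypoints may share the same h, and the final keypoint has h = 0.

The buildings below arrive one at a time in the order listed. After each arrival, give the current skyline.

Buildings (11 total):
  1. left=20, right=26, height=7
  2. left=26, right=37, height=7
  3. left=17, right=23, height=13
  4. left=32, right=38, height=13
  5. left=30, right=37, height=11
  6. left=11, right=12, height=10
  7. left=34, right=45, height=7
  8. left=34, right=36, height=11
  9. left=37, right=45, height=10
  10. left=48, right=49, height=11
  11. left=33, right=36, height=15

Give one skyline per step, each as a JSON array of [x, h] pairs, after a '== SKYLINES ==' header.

== SKYLINES ==
[[20,7],[26,0]]
[[20,7],[37,0]]
[[17,13],[23,7],[37,0]]
[[17,13],[23,7],[32,13],[38,0]]
[[17,13],[23,7],[30,11],[32,13],[38,0]]
[[11,10],[12,0],[17,13],[23,7],[30,11],[32,13],[38,0]]
[[11,10],[12,0],[17,13],[23,7],[30,11],[32,13],[38,7],[45,0]]
[[11,10],[12,0],[17,13],[23,7],[30,11],[32,13],[38,7],[45,0]]
[[11,10],[12,0],[17,13],[23,7],[30,11],[32,13],[38,10],[45,0]]
[[11,10],[12,0],[17,13],[23,7],[30,11],[32,13],[38,10],[45,0],[48,11],[49,0]]
[[11,10],[12,0],[17,13],[23,7],[30,11],[32,13],[33,15],[36,13],[38,10],[45,0],[48,11],[49,0]]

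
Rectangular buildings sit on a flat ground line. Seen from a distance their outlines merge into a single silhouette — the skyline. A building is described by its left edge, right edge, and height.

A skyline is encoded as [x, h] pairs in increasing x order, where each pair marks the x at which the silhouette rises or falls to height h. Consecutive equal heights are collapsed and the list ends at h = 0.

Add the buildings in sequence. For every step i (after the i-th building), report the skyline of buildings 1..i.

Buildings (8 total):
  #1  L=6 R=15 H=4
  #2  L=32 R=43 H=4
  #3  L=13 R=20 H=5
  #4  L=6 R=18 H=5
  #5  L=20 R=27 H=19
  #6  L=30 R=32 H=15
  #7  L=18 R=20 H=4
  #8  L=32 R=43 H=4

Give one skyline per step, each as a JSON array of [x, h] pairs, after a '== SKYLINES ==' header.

== SKYLINES ==
[[6,4],[15,0]]
[[6,4],[15,0],[32,4],[43,0]]
[[6,4],[13,5],[20,0],[32,4],[43,0]]
[[6,5],[20,0],[32,4],[43,0]]
[[6,5],[20,19],[27,0],[32,4],[43,0]]
[[6,5],[20,19],[27,0],[30,15],[32,4],[43,0]]
[[6,5],[20,19],[27,0],[30,15],[32,4],[43,0]]
[[6,5],[20,19],[27,0],[30,15],[32,4],[43,0]]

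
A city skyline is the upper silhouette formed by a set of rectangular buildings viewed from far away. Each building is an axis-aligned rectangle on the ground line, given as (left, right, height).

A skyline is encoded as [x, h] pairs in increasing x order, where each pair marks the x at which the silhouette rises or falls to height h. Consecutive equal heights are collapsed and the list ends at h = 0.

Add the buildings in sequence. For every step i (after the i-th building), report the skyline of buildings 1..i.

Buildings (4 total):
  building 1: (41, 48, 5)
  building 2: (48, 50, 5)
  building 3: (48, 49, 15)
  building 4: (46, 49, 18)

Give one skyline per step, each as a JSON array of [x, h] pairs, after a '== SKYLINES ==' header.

== SKYLINES ==
[[41,5],[48,0]]
[[41,5],[50,0]]
[[41,5],[48,15],[49,5],[50,0]]
[[41,5],[46,18],[49,5],[50,0]]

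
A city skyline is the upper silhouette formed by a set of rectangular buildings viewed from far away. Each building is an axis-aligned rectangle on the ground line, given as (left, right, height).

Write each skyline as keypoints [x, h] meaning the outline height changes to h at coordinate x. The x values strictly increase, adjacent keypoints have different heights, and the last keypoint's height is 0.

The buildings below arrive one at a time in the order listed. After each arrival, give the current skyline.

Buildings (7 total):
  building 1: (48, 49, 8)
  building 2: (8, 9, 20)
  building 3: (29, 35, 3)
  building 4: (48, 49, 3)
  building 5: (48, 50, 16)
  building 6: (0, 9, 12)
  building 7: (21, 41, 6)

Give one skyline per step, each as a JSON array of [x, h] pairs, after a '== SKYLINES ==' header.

== SKYLINES ==
[[48,8],[49,0]]
[[8,20],[9,0],[48,8],[49,0]]
[[8,20],[9,0],[29,3],[35,0],[48,8],[49,0]]
[[8,20],[9,0],[29,3],[35,0],[48,8],[49,0]]
[[8,20],[9,0],[29,3],[35,0],[48,16],[50,0]]
[[0,12],[8,20],[9,0],[29,3],[35,0],[48,16],[50,0]]
[[0,12],[8,20],[9,0],[21,6],[41,0],[48,16],[50,0]]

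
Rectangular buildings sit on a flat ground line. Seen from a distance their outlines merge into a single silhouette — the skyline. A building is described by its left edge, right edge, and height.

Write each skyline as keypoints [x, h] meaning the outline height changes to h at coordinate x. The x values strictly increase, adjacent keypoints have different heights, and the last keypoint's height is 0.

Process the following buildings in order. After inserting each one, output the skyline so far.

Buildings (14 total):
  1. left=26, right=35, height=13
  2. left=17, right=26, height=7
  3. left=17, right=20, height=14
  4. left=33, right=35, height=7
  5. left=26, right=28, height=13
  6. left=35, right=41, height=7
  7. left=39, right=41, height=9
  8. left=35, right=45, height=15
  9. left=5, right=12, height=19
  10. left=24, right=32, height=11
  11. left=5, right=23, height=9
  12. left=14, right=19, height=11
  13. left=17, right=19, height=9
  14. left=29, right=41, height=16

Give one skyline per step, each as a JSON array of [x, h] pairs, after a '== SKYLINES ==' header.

== SKYLINES ==
[[26,13],[35,0]]
[[17,7],[26,13],[35,0]]
[[17,14],[20,7],[26,13],[35,0]]
[[17,14],[20,7],[26,13],[35,0]]
[[17,14],[20,7],[26,13],[35,0]]
[[17,14],[20,7],[26,13],[35,7],[41,0]]
[[17,14],[20,7],[26,13],[35,7],[39,9],[41,0]]
[[17,14],[20,7],[26,13],[35,15],[45,0]]
[[5,19],[12,0],[17,14],[20,7],[26,13],[35,15],[45,0]]
[[5,19],[12,0],[17,14],[20,7],[24,11],[26,13],[35,15],[45,0]]
[[5,19],[12,9],[17,14],[20,9],[23,7],[24,11],[26,13],[35,15],[45,0]]
[[5,19],[12,9],[14,11],[17,14],[20,9],[23,7],[24,11],[26,13],[35,15],[45,0]]
[[5,19],[12,9],[14,11],[17,14],[20,9],[23,7],[24,11],[26,13],[35,15],[45,0]]
[[5,19],[12,9],[14,11],[17,14],[20,9],[23,7],[24,11],[26,13],[29,16],[41,15],[45,0]]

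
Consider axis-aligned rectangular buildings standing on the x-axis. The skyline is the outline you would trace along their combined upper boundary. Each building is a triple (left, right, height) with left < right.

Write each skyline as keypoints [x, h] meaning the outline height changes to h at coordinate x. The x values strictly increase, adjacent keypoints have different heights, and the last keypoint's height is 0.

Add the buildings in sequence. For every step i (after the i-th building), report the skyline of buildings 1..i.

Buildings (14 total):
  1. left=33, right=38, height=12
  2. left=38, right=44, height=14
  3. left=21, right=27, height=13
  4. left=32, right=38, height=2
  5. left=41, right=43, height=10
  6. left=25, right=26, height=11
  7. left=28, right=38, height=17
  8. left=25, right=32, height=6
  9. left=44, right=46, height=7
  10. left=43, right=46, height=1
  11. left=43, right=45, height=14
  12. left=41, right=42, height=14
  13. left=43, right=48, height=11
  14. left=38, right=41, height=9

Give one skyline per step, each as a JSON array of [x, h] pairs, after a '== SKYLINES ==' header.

== SKYLINES ==
[[33,12],[38,0]]
[[33,12],[38,14],[44,0]]
[[21,13],[27,0],[33,12],[38,14],[44,0]]
[[21,13],[27,0],[32,2],[33,12],[38,14],[44,0]]
[[21,13],[27,0],[32,2],[33,12],[38,14],[44,0]]
[[21,13],[27,0],[32,2],[33,12],[38,14],[44,0]]
[[21,13],[27,0],[28,17],[38,14],[44,0]]
[[21,13],[27,6],[28,17],[38,14],[44,0]]
[[21,13],[27,6],[28,17],[38,14],[44,7],[46,0]]
[[21,13],[27,6],[28,17],[38,14],[44,7],[46,0]]
[[21,13],[27,6],[28,17],[38,14],[45,7],[46,0]]
[[21,13],[27,6],[28,17],[38,14],[45,7],[46,0]]
[[21,13],[27,6],[28,17],[38,14],[45,11],[48,0]]
[[21,13],[27,6],[28,17],[38,14],[45,11],[48,0]]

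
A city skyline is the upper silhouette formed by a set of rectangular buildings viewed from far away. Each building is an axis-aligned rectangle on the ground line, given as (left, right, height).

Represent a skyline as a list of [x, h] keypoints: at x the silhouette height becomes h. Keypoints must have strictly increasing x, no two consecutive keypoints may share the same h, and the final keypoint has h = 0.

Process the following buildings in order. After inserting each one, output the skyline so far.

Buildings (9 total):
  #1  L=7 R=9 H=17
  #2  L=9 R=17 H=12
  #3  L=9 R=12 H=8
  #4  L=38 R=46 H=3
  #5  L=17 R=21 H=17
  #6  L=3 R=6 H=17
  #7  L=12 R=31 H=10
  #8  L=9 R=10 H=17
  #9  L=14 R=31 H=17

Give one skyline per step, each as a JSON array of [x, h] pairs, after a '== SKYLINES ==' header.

== SKYLINES ==
[[7,17],[9,0]]
[[7,17],[9,12],[17,0]]
[[7,17],[9,12],[17,0]]
[[7,17],[9,12],[17,0],[38,3],[46,0]]
[[7,17],[9,12],[17,17],[21,0],[38,3],[46,0]]
[[3,17],[6,0],[7,17],[9,12],[17,17],[21,0],[38,3],[46,0]]
[[3,17],[6,0],[7,17],[9,12],[17,17],[21,10],[31,0],[38,3],[46,0]]
[[3,17],[6,0],[7,17],[10,12],[17,17],[21,10],[31,0],[38,3],[46,0]]
[[3,17],[6,0],[7,17],[10,12],[14,17],[31,0],[38,3],[46,0]]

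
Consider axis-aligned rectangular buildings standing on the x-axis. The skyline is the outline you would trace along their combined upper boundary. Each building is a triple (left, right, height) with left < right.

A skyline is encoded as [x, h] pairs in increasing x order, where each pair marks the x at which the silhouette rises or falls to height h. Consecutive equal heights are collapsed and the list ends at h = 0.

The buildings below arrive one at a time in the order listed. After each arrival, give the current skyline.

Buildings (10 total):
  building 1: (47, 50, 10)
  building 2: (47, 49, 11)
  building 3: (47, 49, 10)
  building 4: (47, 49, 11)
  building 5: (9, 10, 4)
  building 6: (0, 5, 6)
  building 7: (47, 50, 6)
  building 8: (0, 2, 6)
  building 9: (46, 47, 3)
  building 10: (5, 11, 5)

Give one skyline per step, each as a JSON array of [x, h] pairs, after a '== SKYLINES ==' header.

== SKYLINES ==
[[47,10],[50,0]]
[[47,11],[49,10],[50,0]]
[[47,11],[49,10],[50,0]]
[[47,11],[49,10],[50,0]]
[[9,4],[10,0],[47,11],[49,10],[50,0]]
[[0,6],[5,0],[9,4],[10,0],[47,11],[49,10],[50,0]]
[[0,6],[5,0],[9,4],[10,0],[47,11],[49,10],[50,0]]
[[0,6],[5,0],[9,4],[10,0],[47,11],[49,10],[50,0]]
[[0,6],[5,0],[9,4],[10,0],[46,3],[47,11],[49,10],[50,0]]
[[0,6],[5,5],[11,0],[46,3],[47,11],[49,10],[50,0]]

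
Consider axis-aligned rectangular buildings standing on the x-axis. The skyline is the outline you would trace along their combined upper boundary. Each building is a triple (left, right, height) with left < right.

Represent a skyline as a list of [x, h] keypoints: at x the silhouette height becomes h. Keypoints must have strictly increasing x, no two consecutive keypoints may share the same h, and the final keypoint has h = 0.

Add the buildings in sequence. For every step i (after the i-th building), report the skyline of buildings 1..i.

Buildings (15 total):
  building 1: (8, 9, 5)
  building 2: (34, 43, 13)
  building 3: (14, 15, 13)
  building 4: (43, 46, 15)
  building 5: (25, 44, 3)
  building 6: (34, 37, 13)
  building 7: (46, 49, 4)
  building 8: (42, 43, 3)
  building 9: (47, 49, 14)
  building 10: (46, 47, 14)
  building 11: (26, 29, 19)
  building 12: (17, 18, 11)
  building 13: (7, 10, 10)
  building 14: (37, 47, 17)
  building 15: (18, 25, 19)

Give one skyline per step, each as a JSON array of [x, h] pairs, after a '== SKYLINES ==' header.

== SKYLINES ==
[[8,5],[9,0]]
[[8,5],[9,0],[34,13],[43,0]]
[[8,5],[9,0],[14,13],[15,0],[34,13],[43,0]]
[[8,5],[9,0],[14,13],[15,0],[34,13],[43,15],[46,0]]
[[8,5],[9,0],[14,13],[15,0],[25,3],[34,13],[43,15],[46,0]]
[[8,5],[9,0],[14,13],[15,0],[25,3],[34,13],[43,15],[46,0]]
[[8,5],[9,0],[14,13],[15,0],[25,3],[34,13],[43,15],[46,4],[49,0]]
[[8,5],[9,0],[14,13],[15,0],[25,3],[34,13],[43,15],[46,4],[49,0]]
[[8,5],[9,0],[14,13],[15,0],[25,3],[34,13],[43,15],[46,4],[47,14],[49,0]]
[[8,5],[9,0],[14,13],[15,0],[25,3],[34,13],[43,15],[46,14],[49,0]]
[[8,5],[9,0],[14,13],[15,0],[25,3],[26,19],[29,3],[34,13],[43,15],[46,14],[49,0]]
[[8,5],[9,0],[14,13],[15,0],[17,11],[18,0],[25,3],[26,19],[29,3],[34,13],[43,15],[46,14],[49,0]]
[[7,10],[10,0],[14,13],[15,0],[17,11],[18,0],[25,3],[26,19],[29,3],[34,13],[43,15],[46,14],[49,0]]
[[7,10],[10,0],[14,13],[15,0],[17,11],[18,0],[25,3],[26,19],[29,3],[34,13],[37,17],[47,14],[49,0]]
[[7,10],[10,0],[14,13],[15,0],[17,11],[18,19],[25,3],[26,19],[29,3],[34,13],[37,17],[47,14],[49,0]]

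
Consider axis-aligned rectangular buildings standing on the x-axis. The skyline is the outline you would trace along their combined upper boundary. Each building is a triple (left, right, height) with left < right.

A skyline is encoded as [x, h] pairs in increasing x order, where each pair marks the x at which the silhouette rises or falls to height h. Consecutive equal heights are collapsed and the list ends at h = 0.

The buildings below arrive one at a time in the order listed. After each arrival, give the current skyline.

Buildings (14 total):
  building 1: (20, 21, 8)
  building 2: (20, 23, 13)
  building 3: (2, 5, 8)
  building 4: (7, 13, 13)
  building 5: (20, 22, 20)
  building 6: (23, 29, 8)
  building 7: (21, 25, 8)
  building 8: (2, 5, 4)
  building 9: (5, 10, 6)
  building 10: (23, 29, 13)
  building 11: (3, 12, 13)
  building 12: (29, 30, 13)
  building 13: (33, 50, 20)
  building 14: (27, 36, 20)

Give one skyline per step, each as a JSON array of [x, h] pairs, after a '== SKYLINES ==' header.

== SKYLINES ==
[[20,8],[21,0]]
[[20,13],[23,0]]
[[2,8],[5,0],[20,13],[23,0]]
[[2,8],[5,0],[7,13],[13,0],[20,13],[23,0]]
[[2,8],[5,0],[7,13],[13,0],[20,20],[22,13],[23,0]]
[[2,8],[5,0],[7,13],[13,0],[20,20],[22,13],[23,8],[29,0]]
[[2,8],[5,0],[7,13],[13,0],[20,20],[22,13],[23,8],[29,0]]
[[2,8],[5,0],[7,13],[13,0],[20,20],[22,13],[23,8],[29,0]]
[[2,8],[5,6],[7,13],[13,0],[20,20],[22,13],[23,8],[29,0]]
[[2,8],[5,6],[7,13],[13,0],[20,20],[22,13],[29,0]]
[[2,8],[3,13],[13,0],[20,20],[22,13],[29,0]]
[[2,8],[3,13],[13,0],[20,20],[22,13],[30,0]]
[[2,8],[3,13],[13,0],[20,20],[22,13],[30,0],[33,20],[50,0]]
[[2,8],[3,13],[13,0],[20,20],[22,13],[27,20],[50,0]]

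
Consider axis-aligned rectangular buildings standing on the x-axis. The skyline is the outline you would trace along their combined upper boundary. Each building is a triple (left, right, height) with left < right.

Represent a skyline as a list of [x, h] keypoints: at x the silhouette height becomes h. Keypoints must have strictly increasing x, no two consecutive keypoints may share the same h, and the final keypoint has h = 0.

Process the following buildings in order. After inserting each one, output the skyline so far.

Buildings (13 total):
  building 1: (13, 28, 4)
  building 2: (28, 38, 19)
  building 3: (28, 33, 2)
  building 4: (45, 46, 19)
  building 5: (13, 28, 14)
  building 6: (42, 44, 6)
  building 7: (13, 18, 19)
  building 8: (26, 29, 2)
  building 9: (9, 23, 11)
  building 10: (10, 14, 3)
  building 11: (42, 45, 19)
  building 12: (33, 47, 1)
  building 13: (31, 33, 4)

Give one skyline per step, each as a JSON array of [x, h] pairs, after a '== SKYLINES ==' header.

== SKYLINES ==
[[13,4],[28,0]]
[[13,4],[28,19],[38,0]]
[[13,4],[28,19],[38,0]]
[[13,4],[28,19],[38,0],[45,19],[46,0]]
[[13,14],[28,19],[38,0],[45,19],[46,0]]
[[13,14],[28,19],[38,0],[42,6],[44,0],[45,19],[46,0]]
[[13,19],[18,14],[28,19],[38,0],[42,6],[44,0],[45,19],[46,0]]
[[13,19],[18,14],[28,19],[38,0],[42,6],[44,0],[45,19],[46,0]]
[[9,11],[13,19],[18,14],[28,19],[38,0],[42,6],[44,0],[45,19],[46,0]]
[[9,11],[13,19],[18,14],[28,19],[38,0],[42,6],[44,0],[45,19],[46,0]]
[[9,11],[13,19],[18,14],[28,19],[38,0],[42,19],[46,0]]
[[9,11],[13,19],[18,14],[28,19],[38,1],[42,19],[46,1],[47,0]]
[[9,11],[13,19],[18,14],[28,19],[38,1],[42,19],[46,1],[47,0]]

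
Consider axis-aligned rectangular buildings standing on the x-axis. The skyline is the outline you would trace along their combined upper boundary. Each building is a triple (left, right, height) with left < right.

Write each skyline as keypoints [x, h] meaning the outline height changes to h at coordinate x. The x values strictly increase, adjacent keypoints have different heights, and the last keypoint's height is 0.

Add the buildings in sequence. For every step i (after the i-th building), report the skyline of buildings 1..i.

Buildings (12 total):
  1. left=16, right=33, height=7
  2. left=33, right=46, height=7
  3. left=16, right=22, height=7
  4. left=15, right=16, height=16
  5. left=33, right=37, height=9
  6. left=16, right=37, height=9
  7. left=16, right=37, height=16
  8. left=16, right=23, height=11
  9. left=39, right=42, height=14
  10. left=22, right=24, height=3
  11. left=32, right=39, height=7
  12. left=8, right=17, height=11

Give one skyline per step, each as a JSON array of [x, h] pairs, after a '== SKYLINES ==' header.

== SKYLINES ==
[[16,7],[33,0]]
[[16,7],[46,0]]
[[16,7],[46,0]]
[[15,16],[16,7],[46,0]]
[[15,16],[16,7],[33,9],[37,7],[46,0]]
[[15,16],[16,9],[37,7],[46,0]]
[[15,16],[37,7],[46,0]]
[[15,16],[37,7],[46,0]]
[[15,16],[37,7],[39,14],[42,7],[46,0]]
[[15,16],[37,7],[39,14],[42,7],[46,0]]
[[15,16],[37,7],[39,14],[42,7],[46,0]]
[[8,11],[15,16],[37,7],[39,14],[42,7],[46,0]]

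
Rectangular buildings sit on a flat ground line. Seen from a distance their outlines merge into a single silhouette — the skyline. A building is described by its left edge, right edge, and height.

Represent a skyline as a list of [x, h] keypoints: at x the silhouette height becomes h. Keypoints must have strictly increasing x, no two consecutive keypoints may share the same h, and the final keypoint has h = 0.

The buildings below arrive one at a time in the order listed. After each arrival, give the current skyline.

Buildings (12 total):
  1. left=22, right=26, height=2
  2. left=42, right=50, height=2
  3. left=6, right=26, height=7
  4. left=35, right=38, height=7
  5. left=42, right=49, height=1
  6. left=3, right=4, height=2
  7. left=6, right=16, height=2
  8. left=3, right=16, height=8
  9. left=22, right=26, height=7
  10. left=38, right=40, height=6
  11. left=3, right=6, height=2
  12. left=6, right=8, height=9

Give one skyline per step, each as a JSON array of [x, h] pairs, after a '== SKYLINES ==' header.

== SKYLINES ==
[[22,2],[26,0]]
[[22,2],[26,0],[42,2],[50,0]]
[[6,7],[26,0],[42,2],[50,0]]
[[6,7],[26,0],[35,7],[38,0],[42,2],[50,0]]
[[6,7],[26,0],[35,7],[38,0],[42,2],[50,0]]
[[3,2],[4,0],[6,7],[26,0],[35,7],[38,0],[42,2],[50,0]]
[[3,2],[4,0],[6,7],[26,0],[35,7],[38,0],[42,2],[50,0]]
[[3,8],[16,7],[26,0],[35,7],[38,0],[42,2],[50,0]]
[[3,8],[16,7],[26,0],[35,7],[38,0],[42,2],[50,0]]
[[3,8],[16,7],[26,0],[35,7],[38,6],[40,0],[42,2],[50,0]]
[[3,8],[16,7],[26,0],[35,7],[38,6],[40,0],[42,2],[50,0]]
[[3,8],[6,9],[8,8],[16,7],[26,0],[35,7],[38,6],[40,0],[42,2],[50,0]]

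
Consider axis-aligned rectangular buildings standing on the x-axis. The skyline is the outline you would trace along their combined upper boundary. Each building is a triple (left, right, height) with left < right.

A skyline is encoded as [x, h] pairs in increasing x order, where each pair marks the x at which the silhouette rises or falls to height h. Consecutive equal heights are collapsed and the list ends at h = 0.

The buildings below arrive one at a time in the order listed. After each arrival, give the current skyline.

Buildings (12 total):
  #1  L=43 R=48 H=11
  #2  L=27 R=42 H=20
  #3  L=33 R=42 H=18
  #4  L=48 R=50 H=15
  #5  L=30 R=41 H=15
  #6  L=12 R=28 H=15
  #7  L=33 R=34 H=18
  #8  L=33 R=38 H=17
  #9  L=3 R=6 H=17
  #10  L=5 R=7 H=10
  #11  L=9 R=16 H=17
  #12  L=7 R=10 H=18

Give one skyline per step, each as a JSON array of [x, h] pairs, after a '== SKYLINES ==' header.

== SKYLINES ==
[[43,11],[48,0]]
[[27,20],[42,0],[43,11],[48,0]]
[[27,20],[42,0],[43,11],[48,0]]
[[27,20],[42,0],[43,11],[48,15],[50,0]]
[[27,20],[42,0],[43,11],[48,15],[50,0]]
[[12,15],[27,20],[42,0],[43,11],[48,15],[50,0]]
[[12,15],[27,20],[42,0],[43,11],[48,15],[50,0]]
[[12,15],[27,20],[42,0],[43,11],[48,15],[50,0]]
[[3,17],[6,0],[12,15],[27,20],[42,0],[43,11],[48,15],[50,0]]
[[3,17],[6,10],[7,0],[12,15],[27,20],[42,0],[43,11],[48,15],[50,0]]
[[3,17],[6,10],[7,0],[9,17],[16,15],[27,20],[42,0],[43,11],[48,15],[50,0]]
[[3,17],[6,10],[7,18],[10,17],[16,15],[27,20],[42,0],[43,11],[48,15],[50,0]]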